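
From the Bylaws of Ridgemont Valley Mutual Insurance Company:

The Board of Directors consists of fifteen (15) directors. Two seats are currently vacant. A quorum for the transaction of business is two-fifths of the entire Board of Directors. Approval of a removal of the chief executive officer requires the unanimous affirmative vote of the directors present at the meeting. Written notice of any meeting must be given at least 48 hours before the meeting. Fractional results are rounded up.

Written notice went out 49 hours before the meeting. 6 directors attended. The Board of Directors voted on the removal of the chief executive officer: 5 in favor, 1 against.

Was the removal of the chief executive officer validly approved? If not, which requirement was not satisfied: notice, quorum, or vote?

Invalid — vote requirement not satisfied.

Notice: 49 hours given; 48 required (49 ≥ 48). Satisfied.
Quorum: 6 present; quorum is 6. Satisfied.
Vote: the removal of the chief executive officer requires the unanimous vote of the directors present (6). Unanimous means all 6, so 6 affirmative votes are needed; 5 voted in favor. Not satisfied.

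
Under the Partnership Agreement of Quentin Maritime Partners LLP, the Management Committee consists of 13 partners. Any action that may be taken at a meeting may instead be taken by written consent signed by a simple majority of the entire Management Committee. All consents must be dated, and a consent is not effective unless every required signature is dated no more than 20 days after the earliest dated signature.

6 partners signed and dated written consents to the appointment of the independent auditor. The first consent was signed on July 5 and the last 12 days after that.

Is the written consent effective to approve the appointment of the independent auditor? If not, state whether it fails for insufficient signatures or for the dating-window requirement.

Signatures required: a simple majority of 13 — a majority of 13 is 7, so 7 needed; 6 signed. Insufficient.
Dating window: the latest signature is 12 days after the earliest; the limit is 20 days. Within the window.

Not effective — insufficient signatures.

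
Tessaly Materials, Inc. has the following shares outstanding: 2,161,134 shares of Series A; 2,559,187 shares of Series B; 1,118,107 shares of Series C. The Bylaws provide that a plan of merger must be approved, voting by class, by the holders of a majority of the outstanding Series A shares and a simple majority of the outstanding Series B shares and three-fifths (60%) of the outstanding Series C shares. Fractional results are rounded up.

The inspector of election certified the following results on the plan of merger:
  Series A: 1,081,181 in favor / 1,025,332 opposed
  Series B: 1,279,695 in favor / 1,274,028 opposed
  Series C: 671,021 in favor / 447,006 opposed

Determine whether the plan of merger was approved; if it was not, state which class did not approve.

Series A: a majority of 2161134 is 1080568; 1,080,568 required, 1,081,181 in favor — approved.
Series B: a majority of 2559187 is 1279594; 1,279,594 required, 1,279,695 in favor — approved.
Series C: 3/5 of 1118107 = 670864.20, rounded up to 670865; 670,865 required, 671,021 in favor — approved.

Approved — every class gave the required vote.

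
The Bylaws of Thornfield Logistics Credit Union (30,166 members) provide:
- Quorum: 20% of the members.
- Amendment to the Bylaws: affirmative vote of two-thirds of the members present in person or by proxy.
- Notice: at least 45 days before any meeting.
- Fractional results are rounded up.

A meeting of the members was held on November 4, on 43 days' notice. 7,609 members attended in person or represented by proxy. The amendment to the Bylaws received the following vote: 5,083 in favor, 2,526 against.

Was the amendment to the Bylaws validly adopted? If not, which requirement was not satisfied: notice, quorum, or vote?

Notice: 43 days given; 45 required. Not satisfied.
Quorum: 20% of 30,166 = 6,033.20, rounded up to 6,034; 7,609 present. Satisfied.
Vote: requires two-thirds of those present (7,609); 2/3 of 7609 = 5072.67, rounded up to 5073, so 5,073 needed; 5,083 in favor. Satisfied.

Invalid — notice requirement not satisfied.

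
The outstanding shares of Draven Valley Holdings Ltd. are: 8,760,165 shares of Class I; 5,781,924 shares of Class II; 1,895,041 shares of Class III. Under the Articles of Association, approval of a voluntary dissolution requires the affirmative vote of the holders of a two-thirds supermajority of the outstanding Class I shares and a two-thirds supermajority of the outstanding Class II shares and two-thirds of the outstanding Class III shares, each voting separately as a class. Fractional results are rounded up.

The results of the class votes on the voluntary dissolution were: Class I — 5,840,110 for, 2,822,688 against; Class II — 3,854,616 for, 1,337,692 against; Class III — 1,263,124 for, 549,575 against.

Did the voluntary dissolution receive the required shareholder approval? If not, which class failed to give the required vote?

Class I: 2/3 of 8760165 = 5840110; 5,840,110 required, 5,840,110 in favor — approved.
Class II: 2/3 of 5781924 = 3854616; 3,854,616 required, 3,854,616 in favor — approved.
Class III: 2/3 of 1895041 = 1263360.67, rounded up to 1263361; 1,263,361 required, 1,263,124 in favor — not approved.

Not approved — the Class III shares did not give the required vote.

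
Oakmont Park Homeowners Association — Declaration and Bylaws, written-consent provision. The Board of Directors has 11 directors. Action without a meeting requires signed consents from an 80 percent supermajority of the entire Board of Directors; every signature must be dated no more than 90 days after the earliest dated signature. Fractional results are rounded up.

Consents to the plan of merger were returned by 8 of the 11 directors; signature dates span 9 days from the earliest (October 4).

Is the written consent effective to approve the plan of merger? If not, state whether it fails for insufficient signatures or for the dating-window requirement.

Not effective — insufficient signatures.

Signatures required: an 80 percent supermajority of 11 — 4/5 of 11 = 8.80, rounded up to 9, so 9 needed; 8 signed. Insufficient.
Dating window: the latest signature is 9 days after the earliest; the limit is 90 days. Within the window.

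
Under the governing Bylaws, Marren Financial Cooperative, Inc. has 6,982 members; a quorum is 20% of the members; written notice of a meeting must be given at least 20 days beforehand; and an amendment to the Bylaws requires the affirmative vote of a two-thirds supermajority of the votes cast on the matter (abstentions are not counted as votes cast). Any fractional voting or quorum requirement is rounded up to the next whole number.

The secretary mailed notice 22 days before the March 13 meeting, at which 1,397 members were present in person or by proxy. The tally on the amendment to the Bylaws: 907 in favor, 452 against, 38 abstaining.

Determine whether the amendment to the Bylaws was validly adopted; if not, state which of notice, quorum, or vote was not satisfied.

Notice: 22 days given; 20 required. Satisfied.
Quorum: 20% of 6,982 = 1,396.40, rounded up to 1,397; 1,397 present. Satisfied.
Vote: requires two-thirds of the votes cast (1,397 − 38 abstaining = 1,359); 2/3 of 1359 = 906, so 906 needed; 907 in favor. Satisfied.

Valid — all requirements satisfied.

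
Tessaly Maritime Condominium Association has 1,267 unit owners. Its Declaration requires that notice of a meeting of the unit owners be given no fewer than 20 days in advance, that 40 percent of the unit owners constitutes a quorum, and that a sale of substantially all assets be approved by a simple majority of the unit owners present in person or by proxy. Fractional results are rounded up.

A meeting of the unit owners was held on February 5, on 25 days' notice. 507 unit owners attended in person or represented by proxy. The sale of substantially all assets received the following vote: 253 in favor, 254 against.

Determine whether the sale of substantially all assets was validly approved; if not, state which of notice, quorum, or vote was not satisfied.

Notice: 25 days given; 20 required. Satisfied.
Quorum: 40% of 1,267 = 506.80, rounded up to 507; 507 present. Satisfied.
Vote: requires a majority of those present (507); a majority of 507 is 254, so 254 needed; 253 in favor. Not satisfied.

Invalid — vote requirement not satisfied.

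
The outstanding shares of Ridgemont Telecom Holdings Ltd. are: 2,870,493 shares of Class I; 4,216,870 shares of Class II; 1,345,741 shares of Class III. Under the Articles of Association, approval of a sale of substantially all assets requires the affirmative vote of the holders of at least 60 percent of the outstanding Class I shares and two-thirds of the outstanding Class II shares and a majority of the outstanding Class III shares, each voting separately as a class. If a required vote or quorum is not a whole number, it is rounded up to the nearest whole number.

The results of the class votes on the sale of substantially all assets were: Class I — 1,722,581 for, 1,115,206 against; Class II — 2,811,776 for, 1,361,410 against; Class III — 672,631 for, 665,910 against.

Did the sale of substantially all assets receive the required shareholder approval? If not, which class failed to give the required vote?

Class I: 3/5 of 2870493 = 1722295.80, rounded up to 1722296; 1,722,296 required, 1,722,581 in favor — approved.
Class II: 2/3 of 4216870 = 2811246.67, rounded up to 2811247; 2,811,247 required, 2,811,776 in favor — approved.
Class III: a majority of 1345741 is 672871; 672,871 required, 672,631 in favor — not approved.

Not approved — the Class III shares did not give the required vote.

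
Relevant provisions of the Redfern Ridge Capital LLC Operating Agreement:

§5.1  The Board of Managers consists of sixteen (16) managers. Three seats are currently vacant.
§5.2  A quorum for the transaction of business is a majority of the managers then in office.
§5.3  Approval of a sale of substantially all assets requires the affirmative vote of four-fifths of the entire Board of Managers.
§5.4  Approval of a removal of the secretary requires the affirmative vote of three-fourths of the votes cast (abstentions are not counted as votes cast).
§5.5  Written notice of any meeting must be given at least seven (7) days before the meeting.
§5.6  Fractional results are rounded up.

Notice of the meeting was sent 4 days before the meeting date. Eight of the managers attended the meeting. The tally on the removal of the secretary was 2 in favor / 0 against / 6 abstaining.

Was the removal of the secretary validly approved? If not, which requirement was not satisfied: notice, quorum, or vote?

Notice: 4 days given; 7 required (4 < 7). Not satisfied.
Quorum: 8 present; quorum is 7. Satisfied.
Vote: the removal of the secretary requires three-fourths of the votes cast (8 present − 6 abstaining = 2). 3/4 of 2 = 1.50, rounded up to 2, so 2 affirmative votes are needed; 2 voted in favor. Satisfied.

Invalid — notice requirement not satisfied.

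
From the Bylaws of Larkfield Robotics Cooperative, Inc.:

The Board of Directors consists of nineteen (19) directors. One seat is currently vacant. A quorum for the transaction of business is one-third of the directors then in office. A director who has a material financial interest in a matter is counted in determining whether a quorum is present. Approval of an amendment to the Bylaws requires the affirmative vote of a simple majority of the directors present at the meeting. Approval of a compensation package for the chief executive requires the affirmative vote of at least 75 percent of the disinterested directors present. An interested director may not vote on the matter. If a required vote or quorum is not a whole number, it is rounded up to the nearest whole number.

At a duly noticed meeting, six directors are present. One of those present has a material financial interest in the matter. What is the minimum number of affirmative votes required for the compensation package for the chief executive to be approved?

4

The compensation package for the chief executive requires three-fourths of the disinterested directors present (6 − 1 = 5).
3/4 of 5 = 3.75, rounded up to 4.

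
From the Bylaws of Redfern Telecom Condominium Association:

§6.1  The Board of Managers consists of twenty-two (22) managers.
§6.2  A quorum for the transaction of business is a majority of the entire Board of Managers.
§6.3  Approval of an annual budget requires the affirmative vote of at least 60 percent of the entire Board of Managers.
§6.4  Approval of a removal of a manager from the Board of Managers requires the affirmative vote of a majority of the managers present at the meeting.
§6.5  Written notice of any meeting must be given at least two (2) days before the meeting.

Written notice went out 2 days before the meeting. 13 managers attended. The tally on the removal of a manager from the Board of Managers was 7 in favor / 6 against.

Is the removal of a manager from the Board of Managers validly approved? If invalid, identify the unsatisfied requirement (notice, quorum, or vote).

Valid — all requirements satisfied.

Notice: 2 days given; 2 required (2 ≥ 2). Satisfied.
Quorum: 13 present; quorum is 12. Satisfied.
Vote: the removal of a manager from the Board of Managers requires a majority of the managers present (13). A majority of 13 is 7, so 7 affirmative votes are needed; 7 voted in favor. Satisfied.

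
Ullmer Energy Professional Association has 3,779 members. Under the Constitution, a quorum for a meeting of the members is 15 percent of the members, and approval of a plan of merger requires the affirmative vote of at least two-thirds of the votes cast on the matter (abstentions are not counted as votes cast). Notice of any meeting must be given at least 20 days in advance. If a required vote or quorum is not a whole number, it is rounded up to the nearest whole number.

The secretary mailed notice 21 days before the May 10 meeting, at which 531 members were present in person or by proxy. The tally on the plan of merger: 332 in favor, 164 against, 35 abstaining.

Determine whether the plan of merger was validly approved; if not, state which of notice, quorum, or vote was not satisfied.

Notice: 21 days given; 20 required. Satisfied.
Quorum: 15% of 3,779 = 566.85, rounded up to 567; 531 present. Not satisfied.
Vote: requires two-thirds of the votes cast (531 − 35 abstaining = 496); 2/3 of 496 = 330.67, rounded up to 331, so 331 needed; 332 in favor. Satisfied.

Invalid — quorum requirement not satisfied.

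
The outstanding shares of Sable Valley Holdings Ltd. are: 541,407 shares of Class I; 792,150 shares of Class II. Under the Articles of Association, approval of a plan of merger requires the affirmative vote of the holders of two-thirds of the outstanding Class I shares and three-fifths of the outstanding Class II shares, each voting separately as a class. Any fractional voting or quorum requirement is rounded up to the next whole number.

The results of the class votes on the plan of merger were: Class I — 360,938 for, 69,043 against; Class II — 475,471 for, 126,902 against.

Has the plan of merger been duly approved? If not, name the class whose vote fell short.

Class I: 2/3 of 541407 = 360938; 360,938 required, 360,938 in favor — approved.
Class II: 3/5 of 792150 = 475290; 475,290 required, 475,471 in favor — approved.

Approved — every class gave the required vote.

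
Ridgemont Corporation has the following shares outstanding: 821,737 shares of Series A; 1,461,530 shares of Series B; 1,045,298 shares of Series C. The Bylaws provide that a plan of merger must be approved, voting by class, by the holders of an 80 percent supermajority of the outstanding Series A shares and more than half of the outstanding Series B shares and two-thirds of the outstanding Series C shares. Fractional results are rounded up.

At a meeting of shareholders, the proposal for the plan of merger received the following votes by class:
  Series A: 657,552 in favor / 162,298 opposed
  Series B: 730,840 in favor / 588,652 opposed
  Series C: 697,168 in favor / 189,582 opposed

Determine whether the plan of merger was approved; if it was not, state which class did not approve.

Approved — every class gave the required vote.

Series A: 4/5 of 821737 = 657389.60, rounded up to 657390; 657,390 required, 657,552 in favor — approved.
Series B: a majority of 1461530 is 730766; 730,766 required, 730,840 in favor — approved.
Series C: 2/3 of 1045298 = 696865.33, rounded up to 696866; 696,866 required, 697,168 in favor — approved.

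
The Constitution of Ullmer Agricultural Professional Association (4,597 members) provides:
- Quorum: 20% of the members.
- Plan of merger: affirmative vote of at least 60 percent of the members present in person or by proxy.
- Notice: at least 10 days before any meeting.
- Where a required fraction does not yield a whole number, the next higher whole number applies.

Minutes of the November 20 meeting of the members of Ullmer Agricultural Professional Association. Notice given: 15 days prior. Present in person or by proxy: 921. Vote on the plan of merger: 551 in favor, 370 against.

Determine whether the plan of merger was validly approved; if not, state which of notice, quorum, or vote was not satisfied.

Invalid — vote requirement not satisfied.

Notice: 15 days given; 10 required. Satisfied.
Quorum: 20% of 4,597 = 919.40, rounded up to 920; 921 present. Satisfied.
Vote: requires three-fifths of those present (921); 3/5 of 921 = 552.60, rounded up to 553, so 553 needed; 551 in favor. Not satisfied.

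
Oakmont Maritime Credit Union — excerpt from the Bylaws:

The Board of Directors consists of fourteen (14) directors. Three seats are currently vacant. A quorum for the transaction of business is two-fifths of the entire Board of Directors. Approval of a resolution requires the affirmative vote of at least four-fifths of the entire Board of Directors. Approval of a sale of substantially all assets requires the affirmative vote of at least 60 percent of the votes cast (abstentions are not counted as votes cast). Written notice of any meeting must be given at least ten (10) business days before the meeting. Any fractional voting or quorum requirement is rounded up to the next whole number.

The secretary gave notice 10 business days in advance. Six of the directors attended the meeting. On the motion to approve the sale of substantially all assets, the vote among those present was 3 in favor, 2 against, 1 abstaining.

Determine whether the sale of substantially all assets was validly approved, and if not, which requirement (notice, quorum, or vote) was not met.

Valid — all requirements satisfied.

Notice: 10 business days given; 10 required (10 ≥ 10). Satisfied.
Quorum: 6 present; quorum is 6. Satisfied.
Vote: the sale of substantially all assets requires three-fifths of the votes cast (6 present − 1 abstaining = 5). 3/5 of 5 = 3, so 3 affirmative votes are needed; 3 voted in favor. Satisfied.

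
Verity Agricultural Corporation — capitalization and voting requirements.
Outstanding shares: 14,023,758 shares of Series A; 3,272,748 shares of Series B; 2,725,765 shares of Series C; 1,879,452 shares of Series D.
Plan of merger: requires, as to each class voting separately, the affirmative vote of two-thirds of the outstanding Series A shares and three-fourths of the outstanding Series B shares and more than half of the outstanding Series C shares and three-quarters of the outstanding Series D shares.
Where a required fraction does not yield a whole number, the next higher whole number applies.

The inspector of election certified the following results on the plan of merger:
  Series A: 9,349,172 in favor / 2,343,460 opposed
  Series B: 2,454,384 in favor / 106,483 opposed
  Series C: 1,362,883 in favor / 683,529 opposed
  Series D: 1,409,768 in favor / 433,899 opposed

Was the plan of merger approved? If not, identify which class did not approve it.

Series A: 2/3 of 14023758 = 9349172; 9,349,172 required, 9,349,172 in favor — approved.
Series B: 3/4 of 3272748 = 2454561; 2,454,561 required, 2,454,384 in favor — not approved.
Series C: a majority of 2725765 is 1362883; 1,362,883 required, 1,362,883 in favor — approved.
Series D: 3/4 of 1879452 = 1409589; 1,409,589 required, 1,409,768 in favor — approved.

Not approved — the Series B shares did not give the required vote.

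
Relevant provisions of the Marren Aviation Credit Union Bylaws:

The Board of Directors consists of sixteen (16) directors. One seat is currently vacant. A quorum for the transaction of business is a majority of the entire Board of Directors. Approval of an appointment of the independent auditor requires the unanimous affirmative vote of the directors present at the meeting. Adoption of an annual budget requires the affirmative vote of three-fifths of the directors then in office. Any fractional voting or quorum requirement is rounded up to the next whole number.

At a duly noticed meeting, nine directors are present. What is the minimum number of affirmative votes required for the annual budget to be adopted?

9

The annual budget requires three-fifths of the directors then in office (15).
3/5 of 15 = 9.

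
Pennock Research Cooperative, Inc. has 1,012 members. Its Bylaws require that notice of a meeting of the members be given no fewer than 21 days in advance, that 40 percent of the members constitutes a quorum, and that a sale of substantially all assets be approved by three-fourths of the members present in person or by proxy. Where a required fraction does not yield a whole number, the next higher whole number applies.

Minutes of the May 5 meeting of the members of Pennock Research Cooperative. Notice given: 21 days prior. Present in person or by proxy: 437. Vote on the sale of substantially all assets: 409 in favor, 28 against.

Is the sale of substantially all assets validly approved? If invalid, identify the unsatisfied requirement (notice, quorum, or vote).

Notice: 21 days given; 21 required. Satisfied.
Quorum: 40% of 1,012 = 404.80, rounded up to 405; 437 present. Satisfied.
Vote: requires three-fourths of those present (437); 3/4 of 437 = 327.75, rounded up to 328, so 328 needed; 409 in favor. Satisfied.

Valid — all requirements satisfied.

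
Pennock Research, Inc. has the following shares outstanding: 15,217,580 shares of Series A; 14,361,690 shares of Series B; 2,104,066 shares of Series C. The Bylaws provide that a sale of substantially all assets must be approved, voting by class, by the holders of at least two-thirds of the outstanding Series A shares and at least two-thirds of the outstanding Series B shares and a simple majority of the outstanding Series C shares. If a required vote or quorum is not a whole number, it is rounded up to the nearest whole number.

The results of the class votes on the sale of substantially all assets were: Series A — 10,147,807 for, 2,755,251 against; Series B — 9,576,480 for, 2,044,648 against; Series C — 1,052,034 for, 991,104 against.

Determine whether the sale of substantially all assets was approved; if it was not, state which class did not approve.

Series A: 2/3 of 15217580 = 10145053.33, rounded up to 10145054; 10,145,054 required, 10,147,807 in favor — approved.
Series B: 2/3 of 14361690 = 9574460; 9,574,460 required, 9,576,480 in favor — approved.
Series C: a majority of 2104066 is 1052034; 1,052,034 required, 1,052,034 in favor — approved.

Approved — every class gave the required vote.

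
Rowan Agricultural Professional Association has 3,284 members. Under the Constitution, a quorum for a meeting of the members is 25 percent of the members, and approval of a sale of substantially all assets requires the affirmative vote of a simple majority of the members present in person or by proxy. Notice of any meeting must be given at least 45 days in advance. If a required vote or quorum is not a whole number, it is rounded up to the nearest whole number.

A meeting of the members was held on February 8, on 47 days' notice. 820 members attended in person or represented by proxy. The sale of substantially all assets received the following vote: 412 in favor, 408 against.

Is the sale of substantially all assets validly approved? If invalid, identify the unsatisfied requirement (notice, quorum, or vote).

Invalid — quorum requirement not satisfied.

Notice: 47 days given; 45 required. Satisfied.
Quorum: 25% of 3,284 = 821; 820 present. Not satisfied.
Vote: requires a majority of those present (820); a majority of 820 is 411, so 411 needed; 412 in favor. Satisfied.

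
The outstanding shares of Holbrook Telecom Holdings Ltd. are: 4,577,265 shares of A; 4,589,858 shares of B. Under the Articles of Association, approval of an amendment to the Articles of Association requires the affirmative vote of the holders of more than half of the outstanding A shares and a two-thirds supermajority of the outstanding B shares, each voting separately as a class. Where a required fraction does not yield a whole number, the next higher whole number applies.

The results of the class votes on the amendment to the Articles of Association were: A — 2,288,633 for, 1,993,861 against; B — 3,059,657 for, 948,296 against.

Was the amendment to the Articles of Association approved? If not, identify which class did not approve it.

Not approved — the B shares did not give the required vote.

A: a majority of 4577265 is 2288633; 2,288,633 required, 2,288,633 in favor — approved.
B: 2/3 of 4589858 = 3059905.33, rounded up to 3059906; 3,059,906 required, 3,059,657 in favor — not approved.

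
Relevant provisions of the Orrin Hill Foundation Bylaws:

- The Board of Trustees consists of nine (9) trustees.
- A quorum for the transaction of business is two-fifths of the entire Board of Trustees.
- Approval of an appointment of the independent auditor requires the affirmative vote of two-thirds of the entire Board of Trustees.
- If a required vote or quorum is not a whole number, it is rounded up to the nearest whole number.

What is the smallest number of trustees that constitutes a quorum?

4

2/5 of 9 = 3.60, rounded up to 4.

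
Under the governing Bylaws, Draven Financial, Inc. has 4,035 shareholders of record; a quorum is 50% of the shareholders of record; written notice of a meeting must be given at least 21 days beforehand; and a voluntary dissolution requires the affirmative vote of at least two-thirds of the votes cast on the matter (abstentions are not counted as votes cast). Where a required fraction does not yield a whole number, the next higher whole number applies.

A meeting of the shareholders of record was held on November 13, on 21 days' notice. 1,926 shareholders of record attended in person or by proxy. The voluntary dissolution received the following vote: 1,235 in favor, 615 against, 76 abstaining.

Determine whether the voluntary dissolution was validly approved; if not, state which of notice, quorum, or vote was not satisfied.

Invalid — quorum requirement not satisfied.

Notice: 21 days given; 21 required. Satisfied.
Quorum: 50% of 4,035 = 2,017.50, rounded up to 2,018; 1,926 present. Not satisfied.
Vote: requires two-thirds of the votes cast (1,926 − 76 abstaining = 1,850); 2/3 of 1850 = 1233.33, rounded up to 1234, so 1,234 needed; 1,235 in favor. Satisfied.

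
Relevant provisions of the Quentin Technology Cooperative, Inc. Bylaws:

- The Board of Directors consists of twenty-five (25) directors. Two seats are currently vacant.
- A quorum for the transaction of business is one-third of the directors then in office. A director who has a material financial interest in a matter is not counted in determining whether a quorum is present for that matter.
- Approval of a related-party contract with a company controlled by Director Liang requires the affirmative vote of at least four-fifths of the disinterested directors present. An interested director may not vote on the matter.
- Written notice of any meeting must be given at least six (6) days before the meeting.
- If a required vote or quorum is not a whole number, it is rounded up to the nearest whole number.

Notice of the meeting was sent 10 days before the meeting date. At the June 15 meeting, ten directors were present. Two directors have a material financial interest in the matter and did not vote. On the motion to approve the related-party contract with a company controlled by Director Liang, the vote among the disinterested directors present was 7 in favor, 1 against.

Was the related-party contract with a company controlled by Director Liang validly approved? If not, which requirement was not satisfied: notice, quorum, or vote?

Notice: 10 days given; 6 required (10 ≥ 6). Satisfied.
Quorum: 10 present, but the 2 interested directors do not count, leaving 8. Quorum is 8. Satisfied.
Vote: the related-party contract with a company controlled by Director Liang requires four-fifths of the disinterested directors present (10 − 2 = 8). 4/5 of 8 = 6.40, rounded up to 7, so 7 affirmative votes are needed; 7 voted in favor. Satisfied.

Valid — all requirements satisfied.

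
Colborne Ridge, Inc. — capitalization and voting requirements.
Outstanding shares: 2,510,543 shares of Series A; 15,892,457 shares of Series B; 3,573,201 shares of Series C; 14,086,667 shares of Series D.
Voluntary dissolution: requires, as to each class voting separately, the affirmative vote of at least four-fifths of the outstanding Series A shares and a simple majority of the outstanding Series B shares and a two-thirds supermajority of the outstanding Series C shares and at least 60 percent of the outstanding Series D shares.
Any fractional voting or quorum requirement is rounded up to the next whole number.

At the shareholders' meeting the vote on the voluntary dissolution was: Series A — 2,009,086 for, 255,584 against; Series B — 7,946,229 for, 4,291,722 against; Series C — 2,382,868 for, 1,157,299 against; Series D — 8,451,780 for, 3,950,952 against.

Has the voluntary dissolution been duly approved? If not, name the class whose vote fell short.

Series A: 4/5 of 2510543 = 2008434.40, rounded up to 2008435; 2,008,435 required, 2,009,086 in favor — approved.
Series B: a majority of 15892457 is 7946229; 7,946,229 required, 7,946,229 in favor — approved.
Series C: 2/3 of 3573201 = 2382134; 2,382,134 required, 2,382,868 in favor — approved.
Series D: 3/5 of 14086667 = 8452000.20, rounded up to 8452001; 8,452,001 required, 8,451,780 in favor — not approved.

Not approved — the Series D shares did not give the required vote.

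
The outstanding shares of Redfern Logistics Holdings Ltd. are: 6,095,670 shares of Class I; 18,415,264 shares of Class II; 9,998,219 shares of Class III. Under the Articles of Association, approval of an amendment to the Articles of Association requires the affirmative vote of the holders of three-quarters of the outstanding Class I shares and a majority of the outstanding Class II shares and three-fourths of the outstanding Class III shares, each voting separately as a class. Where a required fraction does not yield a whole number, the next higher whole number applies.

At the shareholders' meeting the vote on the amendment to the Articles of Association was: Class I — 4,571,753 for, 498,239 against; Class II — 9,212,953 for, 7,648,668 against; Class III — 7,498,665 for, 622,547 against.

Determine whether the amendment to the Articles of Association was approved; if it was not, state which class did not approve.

Class I: 3/4 of 6095670 = 4571752.50, rounded up to 4571753; 4,571,753 required, 4,571,753 in favor — approved.
Class II: a majority of 18415264 is 9207633; 9,207,633 required, 9,212,953 in favor — approved.
Class III: 3/4 of 9998219 = 7498664.25, rounded up to 7498665; 7,498,665 required, 7,498,665 in favor — approved.

Approved — every class gave the required vote.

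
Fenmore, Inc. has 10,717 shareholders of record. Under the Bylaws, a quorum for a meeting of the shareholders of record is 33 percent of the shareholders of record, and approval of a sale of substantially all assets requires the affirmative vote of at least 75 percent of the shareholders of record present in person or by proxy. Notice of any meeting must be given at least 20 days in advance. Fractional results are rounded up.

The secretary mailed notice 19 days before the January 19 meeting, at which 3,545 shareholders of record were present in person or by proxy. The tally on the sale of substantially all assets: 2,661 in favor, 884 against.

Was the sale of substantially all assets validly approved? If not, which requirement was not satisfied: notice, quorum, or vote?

Invalid — notice requirement not satisfied.

Notice: 19 days given; 20 required. Not satisfied.
Quorum: 33% of 10,717 = 3,536.61, rounded up to 3,537; 3,545 present. Satisfied.
Vote: requires three-fourths of those present (3,545); 3/4 of 3545 = 2658.75, rounded up to 2659, so 2,659 needed; 2,661 in favor. Satisfied.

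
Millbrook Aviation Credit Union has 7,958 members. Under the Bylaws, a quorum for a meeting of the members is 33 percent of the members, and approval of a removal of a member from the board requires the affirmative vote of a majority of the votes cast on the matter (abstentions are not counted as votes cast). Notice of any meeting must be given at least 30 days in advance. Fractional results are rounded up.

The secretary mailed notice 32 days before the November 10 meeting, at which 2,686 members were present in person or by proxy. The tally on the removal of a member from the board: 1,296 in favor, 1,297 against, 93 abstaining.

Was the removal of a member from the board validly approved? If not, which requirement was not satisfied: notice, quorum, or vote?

Invalid — vote requirement not satisfied.

Notice: 32 days given; 30 required. Satisfied.
Quorum: 33% of 7,958 = 2,626.14, rounded up to 2,627; 2,686 present. Satisfied.
Vote: requires a majority of the votes cast (2,686 − 93 abstaining = 2,593); a majority of 2593 is 1297, so 1,297 needed; 1,296 in favor. Not satisfied.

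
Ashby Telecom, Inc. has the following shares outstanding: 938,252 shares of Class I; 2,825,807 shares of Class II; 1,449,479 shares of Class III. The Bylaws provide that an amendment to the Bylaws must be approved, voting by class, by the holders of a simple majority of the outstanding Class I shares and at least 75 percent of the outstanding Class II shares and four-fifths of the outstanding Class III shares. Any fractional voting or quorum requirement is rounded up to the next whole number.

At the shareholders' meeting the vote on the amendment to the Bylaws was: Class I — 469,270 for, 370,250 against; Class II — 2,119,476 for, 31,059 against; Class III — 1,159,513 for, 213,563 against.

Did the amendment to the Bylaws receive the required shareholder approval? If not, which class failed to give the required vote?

Class I: a majority of 938252 is 469127; 469,127 required, 469,270 in favor — approved.
Class II: 3/4 of 2825807 = 2119355.25, rounded up to 2119356; 2,119,356 required, 2,119,476 in favor — approved.
Class III: 4/5 of 1449479 = 1159583.20, rounded up to 1159584; 1,159,584 required, 1,159,513 in favor — not approved.

Not approved — the Class III shares did not give the required vote.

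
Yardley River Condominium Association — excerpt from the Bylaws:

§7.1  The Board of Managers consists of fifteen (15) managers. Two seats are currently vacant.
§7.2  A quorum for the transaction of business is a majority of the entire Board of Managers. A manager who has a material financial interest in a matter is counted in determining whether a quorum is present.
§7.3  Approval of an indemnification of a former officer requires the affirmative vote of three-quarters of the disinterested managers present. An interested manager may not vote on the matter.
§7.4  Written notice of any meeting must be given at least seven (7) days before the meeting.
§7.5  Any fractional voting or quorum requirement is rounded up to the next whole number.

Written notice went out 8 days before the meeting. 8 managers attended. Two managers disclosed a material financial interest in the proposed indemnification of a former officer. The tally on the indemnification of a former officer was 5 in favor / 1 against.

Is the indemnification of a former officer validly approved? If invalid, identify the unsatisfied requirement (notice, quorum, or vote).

Notice: 8 days given; 7 required (8 ≥ 7). Satisfied.
Quorum: 8 present (interested managers count toward quorum); quorum is 8. Satisfied.
Vote: the indemnification of a former officer requires three-fourths of the disinterested managers present (8 − 2 = 6). 3/4 of 6 = 4.50, rounded up to 5, so 5 affirmative votes are needed; 5 voted in favor. Satisfied.

Valid — all requirements satisfied.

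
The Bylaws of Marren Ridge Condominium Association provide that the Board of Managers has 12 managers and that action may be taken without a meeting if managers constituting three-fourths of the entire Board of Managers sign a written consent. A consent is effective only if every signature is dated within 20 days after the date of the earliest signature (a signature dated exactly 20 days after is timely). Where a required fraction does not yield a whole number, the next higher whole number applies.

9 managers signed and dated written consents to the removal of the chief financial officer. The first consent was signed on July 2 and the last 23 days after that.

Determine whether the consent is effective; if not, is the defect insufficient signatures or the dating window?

Signatures required: three-fourths of 12 — 3/4 of 12 = 9, so 9 needed; 9 signed. Sufficient.
Dating window: the latest signature is 23 days after the earliest; the limit is 20 days. Outside the window.

Not effective — dating-window requirement not satisfied.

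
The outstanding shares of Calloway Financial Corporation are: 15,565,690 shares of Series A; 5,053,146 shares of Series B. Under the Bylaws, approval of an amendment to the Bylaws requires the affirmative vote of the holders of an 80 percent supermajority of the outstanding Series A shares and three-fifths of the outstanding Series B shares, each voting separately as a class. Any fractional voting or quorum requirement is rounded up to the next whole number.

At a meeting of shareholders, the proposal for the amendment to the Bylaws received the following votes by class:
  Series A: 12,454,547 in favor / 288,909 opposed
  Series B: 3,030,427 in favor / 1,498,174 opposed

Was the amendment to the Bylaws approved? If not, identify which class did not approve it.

Not approved — the Series B shares did not give the required vote.

Series A: 4/5 of 15565690 = 12452552; 12,452,552 required, 12,454,547 in favor — approved.
Series B: 3/5 of 5053146 = 3031887.60, rounded up to 3031888; 3,031,888 required, 3,030,427 in favor — not approved.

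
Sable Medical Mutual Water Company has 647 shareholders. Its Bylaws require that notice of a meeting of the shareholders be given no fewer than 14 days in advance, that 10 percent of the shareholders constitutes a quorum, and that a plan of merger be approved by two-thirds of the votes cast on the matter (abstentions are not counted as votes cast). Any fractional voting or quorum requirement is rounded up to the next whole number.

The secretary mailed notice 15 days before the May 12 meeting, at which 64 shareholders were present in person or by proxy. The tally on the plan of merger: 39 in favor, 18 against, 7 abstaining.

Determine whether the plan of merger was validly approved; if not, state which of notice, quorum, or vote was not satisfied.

Notice: 15 days given; 14 required. Satisfied.
Quorum: 10% of 647 = 64.70, rounded up to 65; 64 present. Not satisfied.
Vote: requires two-thirds of the votes cast (64 − 7 abstaining = 57); 2/3 of 57 = 38, so 38 needed; 39 in favor. Satisfied.

Invalid — quorum requirement not satisfied.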